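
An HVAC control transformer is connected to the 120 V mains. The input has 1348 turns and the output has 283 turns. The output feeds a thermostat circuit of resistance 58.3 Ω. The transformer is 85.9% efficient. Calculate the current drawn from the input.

I_in ≈ 0.106 A

V_out = 120 × 283/1348 = 25.193 V.
I_out = V_out/R = 25.193/58.3 = 0.43212 A.
P_out = V_out I_out = 25.193 × 0.43212 = 10.886 W.
P_in = P_out/η = 10.886/0.859 = 12.673 W.
I_in = P_in/V_in = 12.673/120 = 0.106 A.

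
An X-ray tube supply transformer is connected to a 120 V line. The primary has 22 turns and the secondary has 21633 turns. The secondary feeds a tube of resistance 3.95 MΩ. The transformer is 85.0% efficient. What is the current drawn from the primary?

I_p ≈ 34.6 A

V_s = 120 × 21633/22 = 118000 V.
I_s = V_s/R = 118000/(3.95×10^6) = 0.029873 A.
P_out = V_s I_s = 118000 × 0.029873 = 3525.0 W.
P_in = P_out/η = 3525.0/0.850 = 4147.0 W.
I_p = P_in/V_p = 4147.0/120 = 34.6 A.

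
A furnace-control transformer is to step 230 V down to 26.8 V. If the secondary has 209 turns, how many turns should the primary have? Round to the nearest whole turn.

N_p = 1794 turns

N_p/N_s = V_p/V_s, so N_p = 209 × 230/26.8 = 1793.7 ≈ 1794 turns.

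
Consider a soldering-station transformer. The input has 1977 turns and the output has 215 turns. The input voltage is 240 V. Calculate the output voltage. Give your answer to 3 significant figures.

V_out/V_in = N_out/N_in, so V_out = 240 × 215/1977 = 26.1 V.

V_out ≈ 26.1 V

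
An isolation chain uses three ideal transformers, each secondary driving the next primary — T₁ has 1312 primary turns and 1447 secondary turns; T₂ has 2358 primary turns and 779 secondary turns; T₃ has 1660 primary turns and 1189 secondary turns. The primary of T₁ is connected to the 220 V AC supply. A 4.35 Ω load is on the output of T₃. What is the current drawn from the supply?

After T₁: V = 220.00 × 1447/1312 = 242.64 V.
After T₂: V = 242.64 × 779/2358 = 80.159 V.
After T₃: V = 80.159 × 1189/1660 = 57.415 V.
I_load = 57.415/4.35 = 13.199 A, so P_out = 57.415 × 13.199 = 757.81 W.
All ideal ⇒ P_in = P_out, so I_supply = 757.81/220 = 3.44 A.

I_supply ≈ 3.44 A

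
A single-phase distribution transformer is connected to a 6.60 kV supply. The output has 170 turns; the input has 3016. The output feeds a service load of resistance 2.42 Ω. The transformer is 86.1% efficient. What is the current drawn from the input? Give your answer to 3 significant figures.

V_out = 6600 × 170/3016 = 372.02 V.
I_out = V_out/R = 372.02/2.42 = 153.73 A.
P_out = V_out I_out = 372.02 × 153.73 = 57188 W.
P_in = P_out/η = 57188/0.861 = 66421 W.
I_in = P_in/V_in = 66421/6600 = 10.1 A.

I_in ≈ 10.1 A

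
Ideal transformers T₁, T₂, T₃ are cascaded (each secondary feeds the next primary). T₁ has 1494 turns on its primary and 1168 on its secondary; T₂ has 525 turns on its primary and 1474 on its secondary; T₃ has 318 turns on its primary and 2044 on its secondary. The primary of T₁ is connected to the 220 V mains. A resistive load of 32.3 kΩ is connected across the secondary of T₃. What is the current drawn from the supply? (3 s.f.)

After T₁: V = 220.00 × 1168/1494 = 171.99 V.
After T₂: V = 171.99 × 1474/525 = 482.90 V.
After T₃: V = 482.90 × 2044/318 = 3103.9 V.
I_load = 3103.9/32300 = 0.096096 A, so P_out = 3103.9 × 0.096096 = 298.27 W.
All ideal ⇒ P_in = P_out, so I_supply = 298.27/220 = 1.36 A.

I_supply ≈ 1.36 A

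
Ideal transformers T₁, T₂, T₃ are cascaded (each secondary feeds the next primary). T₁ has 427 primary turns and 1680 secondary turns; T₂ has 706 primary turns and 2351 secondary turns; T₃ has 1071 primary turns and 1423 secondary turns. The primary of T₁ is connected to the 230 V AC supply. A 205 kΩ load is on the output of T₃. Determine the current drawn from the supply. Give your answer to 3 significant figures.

I_supply ≈ 0.340 A

Secondary of T₁: V = 230.00 × 1680/427 = 904.92 V.
Secondary of T₂: V = 904.92 × 2351/706 = 3013.4 V.
Secondary of T₃: V = 3013.4 × 1423/1071 = 4003.8 V.
I_load = 4003.8/205000 = 0.019531 A, so P_out = 4003.8 × 0.019531 = 78.197 W.
All ideal ⇒ P_in = P_out, so I_supply = 78.197/230 = 0.340 A.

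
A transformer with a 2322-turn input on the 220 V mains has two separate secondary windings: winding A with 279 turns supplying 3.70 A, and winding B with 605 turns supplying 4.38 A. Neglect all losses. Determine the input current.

V_A = 220 × 279/2322 = 26.434 V; V_B = 220 × 605/2322 = 57.321 V.
P_out = V_A I_A + V_B I_B = 26.434×3.70 + 57.321×4.38 = 97.806 + 251.07 = 348.87 W.
Ideal ⇒ P_in = P_out, so I_in = P_out/V_in = 348.87/220 = 1.59 A.

I_in ≈ 1.59 A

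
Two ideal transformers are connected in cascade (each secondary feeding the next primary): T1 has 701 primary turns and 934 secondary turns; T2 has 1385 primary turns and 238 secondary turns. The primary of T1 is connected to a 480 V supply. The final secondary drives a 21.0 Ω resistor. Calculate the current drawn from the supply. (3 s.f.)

After T1: V = 480.00 × 934/701 = 639.54 V.
After T2: V = 639.54 × 238/1385 = 109.90 V.
I_load = 109.90/21.0 = 5.2333 A, so P_out = 109.90 × 5.2333 = 575.14 W.
All ideal ⇒ P_in = P_out, so I_supply = 575.14/480 = 1.20 A.

I_supply ≈ 1.20 A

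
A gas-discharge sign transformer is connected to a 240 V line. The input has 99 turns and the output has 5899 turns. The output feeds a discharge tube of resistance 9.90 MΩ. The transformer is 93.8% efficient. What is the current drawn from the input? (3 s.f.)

I_in ≈ 0.0918 A

V_out = 240 × 5899/99 = 14301 V.
I_out = V_out/R = 14301/(9.90×10^6) = 0.0014445 A.
P_out = V_out I_out = 14301 × 0.0014445 = 20.657 W.
P_in = P_out/η = 20.657/0.938 = 22.023 W.
I_in = P_in/V_in = 22.023/240 = 0.0918 A.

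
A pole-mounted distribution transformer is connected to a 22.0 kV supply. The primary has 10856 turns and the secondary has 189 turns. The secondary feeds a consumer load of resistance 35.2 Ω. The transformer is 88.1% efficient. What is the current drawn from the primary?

I_p ≈ 0.215 A

V_s = 22000 × 189/10856 = 383.01 V.
I_s = V_s/R = 383.01/35.2 = 10.881 A.
P_out = V_s I_s = 383.01 × 10.881 = 4167.6 W.
P_in = P_out/η = 4167.6/0.881 = 4730.5 W.
I_p = P_in/V_p = 4730.5/22000 = 0.215 A.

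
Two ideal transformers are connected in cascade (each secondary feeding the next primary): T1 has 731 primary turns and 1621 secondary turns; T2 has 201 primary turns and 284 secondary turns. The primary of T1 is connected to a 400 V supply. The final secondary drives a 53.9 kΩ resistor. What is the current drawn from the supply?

Secondary of T1: V = 400.00 × 1621/731 = 887.00 V.
Secondary of T2: V = 887.00 × 284/201 = 1253.3 V.
I_load = 1253.3/53900 = 0.023252 A, so P_out = 1253.3 × 0.023252 = 29.141 W.
All ideal ⇒ P_in = P_out, so I_supply = 29.141/400 = 0.0729 A.

I_supply ≈ 0.0729 A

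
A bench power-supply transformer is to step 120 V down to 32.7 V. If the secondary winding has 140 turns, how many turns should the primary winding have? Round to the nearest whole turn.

N_p = 514 turns

N_p/N_s = V_p/V_s, so N_p = 140 × 120/32.7 = 513.8 ≈ 514 turns.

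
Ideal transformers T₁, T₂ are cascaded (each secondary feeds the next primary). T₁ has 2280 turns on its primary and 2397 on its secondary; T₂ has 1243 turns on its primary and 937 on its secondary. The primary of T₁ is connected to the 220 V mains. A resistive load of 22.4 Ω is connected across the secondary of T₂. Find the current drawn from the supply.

Secondary of T₁: V = 220.00 × 2397/2280 = 231.29 V.
Secondary of T₂: V = 231.29 × 937/1243 = 174.35 V.
I_load = 174.35/22.4 = 7.7835 A, so P_out = 174.35 × 7.7835 = 1357.1 W.
All ideal ⇒ P_in = P_out, so I_supply = 1357.1/220 = 6.17 A.

I_supply ≈ 6.17 A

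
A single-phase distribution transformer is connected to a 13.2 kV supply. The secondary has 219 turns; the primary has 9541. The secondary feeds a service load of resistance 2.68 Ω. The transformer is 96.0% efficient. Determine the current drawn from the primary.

I_p ≈ 2.70 A

V_s = 13200 × 219/9541 = 302.99 V.
I_s = V_s/R = 302.99/2.68 = 113.05 A.
P_out = V_s I_s = 302.99 × 113.05 = 34254 W.
P_in = P_out/η = 34254/0.960 = 35681 W.
I_p = P_in/V_p = 35681/13200 = 2.70 A.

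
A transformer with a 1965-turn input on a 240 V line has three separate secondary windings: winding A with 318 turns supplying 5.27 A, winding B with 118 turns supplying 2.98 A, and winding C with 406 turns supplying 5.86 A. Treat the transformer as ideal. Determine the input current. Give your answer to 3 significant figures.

I_in ≈ 2.24 A

V_A = 240 × 318/1965 = 38.840 V; V_B = 240 × 118/1965 = 14.412 V; V_C = 240 × 406/1965 = 49.588 V.
P_out = V_A I_A + V_B I_B + V_C I_C = 38.840×5.27 + 14.412×2.98 + 49.588×5.86 = 204.69 + 42.948 + 290.58 = 538.22 W.
Ideal ⇒ P_in = P_out, so I_in = P_out/V_in = 538.22/240 = 2.24 A.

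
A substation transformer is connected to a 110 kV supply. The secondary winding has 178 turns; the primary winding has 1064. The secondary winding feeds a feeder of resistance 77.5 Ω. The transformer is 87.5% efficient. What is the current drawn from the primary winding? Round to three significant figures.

I_p ≈ 45.4 A

V_s = 110000 × 178/1064 = 18402 V.
I_s = V_s/R = 18402/77.5 = 237.45 A.
P_out = V_s I_s = 18402 × 237.45 = 4.3696×10^6 W.
P_in = P_out/η = 4.3696×10^6/0.875 = 4.9938×10^6 W.
I_p = P_in/V_p = 4.9938×10^6/110000 = 45.4 A.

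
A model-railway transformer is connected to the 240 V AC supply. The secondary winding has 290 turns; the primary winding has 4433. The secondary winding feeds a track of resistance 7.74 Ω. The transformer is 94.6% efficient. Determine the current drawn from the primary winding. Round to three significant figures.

I_p ≈ 0.140 A

V_s = 240 × 290/4433 = 15.700 V.
I_s = V_s/R = 15.700/7.74 = 2.0285 A.
P_out = V_s I_s = 15.700 × 2.0285 = 31.848 W.
P_in = P_out/η = 31.848/0.946 = 33.666 W.
I_p = P_in/V_p = 33.666/240 = 0.140 A.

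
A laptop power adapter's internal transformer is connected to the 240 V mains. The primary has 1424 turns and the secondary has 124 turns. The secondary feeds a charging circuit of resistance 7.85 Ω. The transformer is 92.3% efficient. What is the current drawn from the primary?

V_s = 240 × 124/1424 = 20.899 V.
I_s = V_s/R = 20.899/7.85 = 2.6623 A.
P_out = V_s I_s = 20.899 × 2.6623 = 55.639 W.
P_in = P_out/η = 55.639/0.923 = 60.280 W.
I_p = P_in/V_p = 60.280/240 = 0.251 A.

I_p ≈ 0.251 A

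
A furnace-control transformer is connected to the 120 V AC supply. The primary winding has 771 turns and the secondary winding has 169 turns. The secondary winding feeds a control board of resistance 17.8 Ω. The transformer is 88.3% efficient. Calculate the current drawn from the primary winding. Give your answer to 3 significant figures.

I_p ≈ 0.367 A

V_s = 120 × 169/771 = 26.304 V.
I_s = V_s/R = 26.304/17.8 = 1.4777 A.
P_out = V_s I_s = 26.304 × 1.4777 = 38.869 W.
P_in = P_out/η = 38.869/0.883 = 44.020 W.
I_p = P_in/V_p = 44.020/120 = 0.367 A.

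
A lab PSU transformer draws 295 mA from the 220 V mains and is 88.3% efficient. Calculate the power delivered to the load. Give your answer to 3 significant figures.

P_out ≈ 57.3 W

P_in = V_in I_in = 220 × 0.295 = 64.900 W.
P_out = η P_in = 0.883 × 64.900 = 57.3 W.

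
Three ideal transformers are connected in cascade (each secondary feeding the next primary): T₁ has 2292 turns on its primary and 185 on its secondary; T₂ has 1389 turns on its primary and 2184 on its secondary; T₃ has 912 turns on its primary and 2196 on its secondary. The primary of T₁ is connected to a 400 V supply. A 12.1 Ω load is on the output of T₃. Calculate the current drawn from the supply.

I_supply ≈ 3.09 A

After T₁: V = 400.00 × 185/2292 = 32.286 V.
After T₂: V = 32.286 × 2184/1389 = 50.765 V.
After T₃: V = 50.765 × 2196/912 = 122.24 V.
I_load = 122.24/12.1 = 10.102 A, so P_out = 122.24 × 10.102 = 1234.9 W.
All ideal ⇒ P_in = P_out, so I_supply = 1234.9/400 = 3.09 A.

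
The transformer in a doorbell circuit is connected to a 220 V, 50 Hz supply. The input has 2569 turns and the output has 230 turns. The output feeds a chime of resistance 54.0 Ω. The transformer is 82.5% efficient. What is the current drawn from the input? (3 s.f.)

V_out = 220 × 230/2569 = 19.696 V.
I_out = V_out/R = 19.696/54.0 = 0.36475 A.
P_out = V_out I_out = 19.696 × 0.36475 = 7.1842 W.
P_in = P_out/η = 7.1842/0.825 = 8.7081 W.
I_in = P_in/V_in = 8.7081/220 = 0.0396 A.

I_in ≈ 0.0396 A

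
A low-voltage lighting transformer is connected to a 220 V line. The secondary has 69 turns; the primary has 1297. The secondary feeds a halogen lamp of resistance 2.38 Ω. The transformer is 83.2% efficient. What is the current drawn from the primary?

V_s = 220 × 69/1297 = 11.704 V.
I_s = V_s/R = 11.704/2.38 = 4.9176 A.
P_out = V_s I_s = 11.704 × 4.9176 = 57.555 W.
P_in = P_out/η = 57.555/0.832 = 69.177 W.
I_p = P_in/V_p = 69.177/220 = 0.314 A.

I_p ≈ 0.314 A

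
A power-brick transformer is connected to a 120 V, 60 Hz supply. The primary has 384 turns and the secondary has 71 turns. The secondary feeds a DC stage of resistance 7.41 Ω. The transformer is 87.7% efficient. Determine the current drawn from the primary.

I_p ≈ 0.631 A

V_s = 120 × 71/384 = 22.188 V.
I_s = V_s/R = 22.188/7.41 = 2.9943 A.
P_out = V_s I_s = 22.188 × 2.9943 = 66.435 W.
P_in = P_out/η = 66.435/0.877 = 75.753 W.
I_p = P_in/V_p = 75.753/120 = 0.631 A.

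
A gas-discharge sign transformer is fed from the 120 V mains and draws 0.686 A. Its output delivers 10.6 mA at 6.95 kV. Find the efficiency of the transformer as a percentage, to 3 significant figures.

P_in = 120 × 0.686 = 82.3200 W.
P_out = 6950 × 0.0106 = 73.6700 W.
η = P_out/P_in = 73.6700/82.3200 = 0.895.

η ≈ 89.5%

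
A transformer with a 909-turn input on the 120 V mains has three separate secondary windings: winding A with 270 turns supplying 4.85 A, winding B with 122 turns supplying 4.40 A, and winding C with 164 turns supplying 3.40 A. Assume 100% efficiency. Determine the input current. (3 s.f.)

V_A = 120 × 270/909 = 35.644 V; V_B = 120 × 122/909 = 16.106 V; V_C = 120 × 164/909 = 21.650 V.
P_out = V_A I_A + V_B I_B + V_C I_C = 35.644×4.85 + 16.106×4.40 + 21.650×3.40 = 172.87 + 70.865 + 73.611 = 317.35 W.
Ideal ⇒ P_in = P_out, so I_in = P_out/V_in = 317.35/120 = 2.64 A.

I_in ≈ 2.64 A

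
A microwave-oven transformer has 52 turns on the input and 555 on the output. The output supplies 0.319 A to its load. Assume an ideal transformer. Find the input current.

For an ideal transformer I_in/I_out = N_out/N_in, so I_in = 0.319 × 555/52 = 3.40 A.

I_in ≈ 3.40 A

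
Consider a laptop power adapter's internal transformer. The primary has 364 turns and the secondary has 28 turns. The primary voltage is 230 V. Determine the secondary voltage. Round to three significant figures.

V_s/V_p = N_s/N_p, so V_s = 230 × 28/364 = 17.7 V.

V_s ≈ 17.7 V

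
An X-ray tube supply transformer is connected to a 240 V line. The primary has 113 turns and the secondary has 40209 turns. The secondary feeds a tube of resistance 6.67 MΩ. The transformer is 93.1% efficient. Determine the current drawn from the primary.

I_p ≈ 4.89 A

V_s = 240 × 40209/113 = 85400 V.
I_s = V_s/R = 85400/(6.67×10^6) = 0.012804 A.
P_out = V_s I_s = 85400 × 0.012804 = 1093.4 W.
P_in = P_out/η = 1093.4/0.931 = 1174.5 W.
I_p = P_in/V_p = 1174.5/240 = 4.89 A.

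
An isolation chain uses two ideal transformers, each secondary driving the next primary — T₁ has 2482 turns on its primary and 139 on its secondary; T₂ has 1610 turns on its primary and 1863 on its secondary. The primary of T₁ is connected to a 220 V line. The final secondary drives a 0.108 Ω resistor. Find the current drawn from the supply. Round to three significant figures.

After T₁: V = 220.00 × 139/2482 = 12.321 V.
After T₂: V = 12.321 × 1863/1610 = 14.257 V.
I_load = 14.257/0.108 = 132.01 A, so P_out = 14.257 × 132.01 = 1882.0 W.
All ideal ⇒ P_in = P_out, so I_supply = 1882.0/220 = 8.55 A.

I_supply ≈ 8.55 A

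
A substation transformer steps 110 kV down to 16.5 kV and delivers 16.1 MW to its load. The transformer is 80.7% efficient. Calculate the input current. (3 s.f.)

I_in ≈ 181 A

P_in = P_out/η = 1.61×10^7/0.807 = 1.9950×10^7 W.
I_in = P_in/V_in = 1.9950×10^7/110000 = 181 A.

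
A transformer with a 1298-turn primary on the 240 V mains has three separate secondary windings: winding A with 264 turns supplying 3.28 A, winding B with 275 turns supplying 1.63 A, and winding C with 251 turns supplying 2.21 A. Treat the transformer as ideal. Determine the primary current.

V_A = 240 × 264/1298 = 48.814 V; V_B = 240 × 275/1298 = 50.847 V; V_C = 240 × 251/1298 = 46.410 V.
P_out = V_A I_A + V_B I_B + V_C I_C = 48.814×3.28 + 50.847×1.63 + 46.410×2.21 = 160.11 + 82.881 + 102.57 = 345.56 W.
Ideal ⇒ P_in = P_out, so I_p = P_out/V_p = 345.56/240 = 1.44 A.

I_p ≈ 1.44 A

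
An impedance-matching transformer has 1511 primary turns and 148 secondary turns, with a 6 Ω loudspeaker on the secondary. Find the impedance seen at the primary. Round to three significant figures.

Z_p ≈ 625 Ω

Z_p = (N_p/N_s)² × Z_s = (1511/148)² × 6 = 625 Ω.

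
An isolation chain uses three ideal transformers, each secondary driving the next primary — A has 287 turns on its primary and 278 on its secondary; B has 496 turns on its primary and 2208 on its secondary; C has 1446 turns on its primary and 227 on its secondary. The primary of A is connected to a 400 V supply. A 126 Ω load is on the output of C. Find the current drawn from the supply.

Secondary of A: V = 400.00 × 278/287 = 387.46 V.
Secondary of B: V = 387.46 × 2208/496 = 1724.8 V.
Secondary of C: V = 1724.8 × 227/1446 = 270.77 V.
I_load = 270.77/126 = 2.1490 A, so P_out = 270.77 × 2.1490 = 581.87 W.
All ideal ⇒ P_in = P_out, so I_supply = 581.87/400 = 1.45 A.

I_supply ≈ 1.45 A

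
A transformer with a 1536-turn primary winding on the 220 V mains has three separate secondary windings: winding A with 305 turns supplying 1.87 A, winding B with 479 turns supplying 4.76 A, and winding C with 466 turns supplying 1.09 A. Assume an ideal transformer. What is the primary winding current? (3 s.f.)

V_A = 220 × 305/1536 = 43.685 V; V_B = 220 × 479/1536 = 68.607 V; V_C = 220 × 466/1536 = 66.745 V.
P_out = V_A I_A + V_B I_B + V_C I_C = 43.685×1.87 + 68.607×4.76 + 66.745×1.09 = 81.691 + 326.57 + 72.752 = 481.01 W.
Ideal ⇒ P_in = P_out, so I_p = P_out/V_p = 481.01/220 = 2.19 A.

I_p ≈ 2.19 A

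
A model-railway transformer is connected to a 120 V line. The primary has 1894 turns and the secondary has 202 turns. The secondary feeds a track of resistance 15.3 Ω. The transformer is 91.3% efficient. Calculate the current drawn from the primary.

I_p ≈ 0.0977 A

V_s = 120 × 202/1894 = 12.798 V.
I_s = V_s/R = 12.798/15.3 = 0.83649 A.
P_out = V_s I_s = 12.798 × 0.83649 = 10.706 W.
P_in = P_out/η = 10.706/0.913 = 11.726 W.
I_p = P_in/V_p = 11.726/120 = 0.0977 A.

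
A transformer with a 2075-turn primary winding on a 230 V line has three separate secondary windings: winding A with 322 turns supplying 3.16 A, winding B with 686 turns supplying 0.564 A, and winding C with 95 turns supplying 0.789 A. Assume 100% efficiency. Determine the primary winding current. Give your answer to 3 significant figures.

I_p ≈ 0.713 A

V_A = 230 × 322/2075 = 35.692 V; V_B = 230 × 686/2075 = 76.039 V; V_C = 230 × 95/2075 = 10.530 V.
P_out = V_A I_A + V_B I_B + V_C I_C = 35.692×3.16 + 76.039×0.564 + 10.530×0.789 = 112.79 + 42.886 + 8.3083 = 163.98 W.
Ideal ⇒ P_in = P_out, so I_p = P_out/V_p = 163.98/230 = 0.713 A.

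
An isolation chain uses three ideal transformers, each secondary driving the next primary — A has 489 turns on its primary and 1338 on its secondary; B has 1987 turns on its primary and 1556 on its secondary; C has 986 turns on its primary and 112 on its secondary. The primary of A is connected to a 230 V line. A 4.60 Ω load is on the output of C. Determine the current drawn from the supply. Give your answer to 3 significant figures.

Secondary of A: V = 230.00 × 1338/489 = 629.33 V.
Secondary of B: V = 629.33 × 1556/1987 = 492.82 V.
Secondary of C: V = 492.82 × 112/986 = 55.979 V.
I_load = 55.979/4.60 = 12.169 A, so P_out = 55.979 × 12.169 = 681.24 W.
All ideal ⇒ P_in = P_out, so I_supply = 681.24/230 = 2.96 A.

I_supply ≈ 2.96 A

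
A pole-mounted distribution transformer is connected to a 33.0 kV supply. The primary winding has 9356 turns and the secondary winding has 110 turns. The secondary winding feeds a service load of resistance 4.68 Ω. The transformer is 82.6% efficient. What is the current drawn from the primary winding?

I_p ≈ 1.18 A

V_s = 33000 × 110/9356 = 387.99 V.
I_s = V_s/R = 387.99/4.68 = 82.903 A.
P_out = V_s I_s = 387.99 × 82.903 = 32165 W.
P_in = P_out/η = 32165/0.826 = 38941 W.
I_p = P_in/V_p = 38941/33000 = 1.18 A.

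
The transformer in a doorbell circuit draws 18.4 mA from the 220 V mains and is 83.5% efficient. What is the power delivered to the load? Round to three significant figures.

P_in = V_p I_p = 220 × 0.0184 = 4.0480 W.
P_out = η P_in = 0.835 × 4.0480 = 3.38 W.

P_out ≈ 3.38 W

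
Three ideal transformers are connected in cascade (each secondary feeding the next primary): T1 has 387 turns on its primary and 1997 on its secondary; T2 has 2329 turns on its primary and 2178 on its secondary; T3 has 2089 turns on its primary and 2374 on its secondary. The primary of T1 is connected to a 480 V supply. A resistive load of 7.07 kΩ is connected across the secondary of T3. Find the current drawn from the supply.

After T1: V = 480.00 × 1997/387 = 2476.9 V.
After T2: V = 2476.9 × 2178/2329 = 2316.3 V.
After T3: V = 2316.3 × 2374/2089 = 2632.3 V.
I_load = 2632.3/7070 = 0.37232 A, so P_out = 2632.3 × 0.37232 = 980.07 W.
All ideal ⇒ P_in = P_out, so I_supply = 980.07/480 = 2.04 A.

I_supply ≈ 2.04 A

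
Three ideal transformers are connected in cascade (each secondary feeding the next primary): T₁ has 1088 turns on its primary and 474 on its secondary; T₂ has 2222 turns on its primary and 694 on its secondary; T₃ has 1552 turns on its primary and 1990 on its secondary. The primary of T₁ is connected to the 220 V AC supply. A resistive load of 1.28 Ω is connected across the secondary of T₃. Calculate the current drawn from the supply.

I_supply ≈ 5.23 A

Secondary of T₁: V = 220.00 × 474/1088 = 95.846 V.
Secondary of T₂: V = 95.846 × 694/2222 = 29.936 V.
Secondary of T₃: V = 29.936 × 1990/1552 = 38.384 V.
I_load = 38.384/1.28 = 29.987 A, so P_out = 38.384 × 29.987 = 1151.0 W.
All ideal ⇒ P_in = P_out, so I_supply = 1151.0/220 = 5.23 A.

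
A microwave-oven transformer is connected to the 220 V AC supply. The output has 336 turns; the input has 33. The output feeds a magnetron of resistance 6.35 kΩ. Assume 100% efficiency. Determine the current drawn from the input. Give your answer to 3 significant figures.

I_in ≈ 3.59 A

V_out = V_in × N_out/N_in = 220 × 336/33 = 2240.0 V.
I_out = V_out/R = 2240.0/6350 = 0.35276 A.
For an ideal transformer I_in N_in = I_out N_out, so I_in = 0.35276 × 336/33 = 3.59 A.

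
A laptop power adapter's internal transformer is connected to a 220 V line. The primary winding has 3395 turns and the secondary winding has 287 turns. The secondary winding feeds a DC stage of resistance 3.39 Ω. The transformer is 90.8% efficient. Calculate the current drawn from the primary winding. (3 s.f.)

I_p ≈ 0.511 A

V_s = 220 × 287/3395 = 18.598 V.
I_s = V_s/R = 18.598/3.39 = 5.4861 A.
P_out = V_s I_s = 18.598 × 5.4861 = 102.03 W.
P_in = P_out/η = 102.03/0.908 = 112.37 W.
I_p = P_in/V_p = 112.37/220 = 0.511 A.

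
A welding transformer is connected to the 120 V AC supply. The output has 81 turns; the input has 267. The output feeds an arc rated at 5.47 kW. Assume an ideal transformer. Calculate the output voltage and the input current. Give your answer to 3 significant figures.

V_out = V_in × N_out/N_in = 120 × 81/267 = 36.404 V.
I_out = P/V_out = 5470/36.404 = 150.26 A.
I_in = I_out × N_out/N_in = 150.26 × 81/267 = 45.6 A.

V_out ≈ 36.4 V, I_in ≈ 45.6 A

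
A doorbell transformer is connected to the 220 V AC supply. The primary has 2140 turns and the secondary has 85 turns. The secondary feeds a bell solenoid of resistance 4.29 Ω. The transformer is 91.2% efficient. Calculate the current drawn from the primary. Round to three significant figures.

V_s = 220 × 85/2140 = 8.7383 V.
I_s = V_s/R = 8.7383/4.29 = 2.0369 A.
P_out = V_s I_s = 8.7383 × 2.0369 = 17.799 W.
P_in = P_out/η = 17.799/0.912 = 19.517 W.
I_p = P_in/V_p = 19.517/220 = 0.0887 A.

I_p ≈ 0.0887 A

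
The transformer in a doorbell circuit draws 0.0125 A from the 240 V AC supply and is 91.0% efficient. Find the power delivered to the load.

P_in = V_in I_in = 240 × 0.0125 = 3.0000 W.
P_out = η P_in = 0.910 × 3.0000 = 2.73 W.

P_out ≈ 2.73 W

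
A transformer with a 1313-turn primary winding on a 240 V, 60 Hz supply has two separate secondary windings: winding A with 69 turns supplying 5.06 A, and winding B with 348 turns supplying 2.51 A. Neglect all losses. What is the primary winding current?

V_A = 240 × 69/1313 = 12.612 V; V_B = 240 × 348/1313 = 63.610 V.
P_out = V_A I_A + V_B I_B = 12.612×5.06 + 63.610×2.51 = 63.818 + 159.66 = 223.48 W.
Ideal ⇒ P_in = P_out, so I_p = P_out/V_p = 223.48/240 = 0.931 A.

I_p ≈ 0.931 A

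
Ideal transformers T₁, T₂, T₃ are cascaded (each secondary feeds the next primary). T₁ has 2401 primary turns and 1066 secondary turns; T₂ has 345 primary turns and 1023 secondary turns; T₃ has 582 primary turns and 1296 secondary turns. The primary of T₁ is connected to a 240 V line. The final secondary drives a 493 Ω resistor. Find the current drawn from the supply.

After T₁: V = 240.00 × 1066/2401 = 106.56 V.
After T₂: V = 106.56 × 1023/345 = 315.96 V.
After T₃: V = 315.96 × 1296/582 = 703.58 V.
I_load = 703.58/493 = 1.4271 A, so P_out = 703.58 × 1.4271 = 1004.1 W.
All ideal ⇒ P_in = P_out, so I_supply = 1004.1/240 = 4.18 A.

I_supply ≈ 4.18 A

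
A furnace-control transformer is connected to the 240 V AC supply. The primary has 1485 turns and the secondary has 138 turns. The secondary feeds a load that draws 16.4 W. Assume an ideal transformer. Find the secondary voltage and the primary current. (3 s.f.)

V_s = V_p × N_s/N_p = 240 × 138/1485 = 22.303 V.
I_s = P/V_s = 16.4/22.303 = 0.73533 A.
I_p = I_s × N_s/N_p = 0.73533 × 138/1485 = 0.0683 A.

V_s ≈ 22.3 V, I_p ≈ 0.0683 A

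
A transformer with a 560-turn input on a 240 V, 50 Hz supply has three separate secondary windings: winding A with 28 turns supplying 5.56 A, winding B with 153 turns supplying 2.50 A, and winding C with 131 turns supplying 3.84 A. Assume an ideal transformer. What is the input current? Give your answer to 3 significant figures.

I_in ≈ 1.86 A

V_A = 240 × 28/560 = 12.000 V; V_B = 240 × 153/560 = 65.571 V; V_C = 240 × 131/560 = 56.143 V.
P_out = V_A I_A + V_B I_B + V_C I_C = 12.000×5.56 + 65.571×2.50 + 56.143×3.84 = 66.720 + 163.93 + 215.59 = 446.24 W.
Ideal ⇒ P_in = P_out, so I_in = P_out/V_in = 446.24/240 = 1.86 A.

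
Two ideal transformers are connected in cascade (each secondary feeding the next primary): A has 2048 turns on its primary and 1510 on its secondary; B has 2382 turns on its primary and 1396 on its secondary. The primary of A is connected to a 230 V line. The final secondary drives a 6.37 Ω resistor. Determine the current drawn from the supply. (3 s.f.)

I_supply ≈ 6.74 A

Secondary of A: V = 230.00 × 1510/2048 = 169.58 V.
Secondary of B: V = 169.58 × 1396/2382 = 99.384 V.
I_load = 99.384/6.37 = 15.602 A, so P_out = 99.384 × 15.602 = 1550.6 W.
All ideal ⇒ P_in = P_out, so I_supply = 1550.6/230 = 6.74 A.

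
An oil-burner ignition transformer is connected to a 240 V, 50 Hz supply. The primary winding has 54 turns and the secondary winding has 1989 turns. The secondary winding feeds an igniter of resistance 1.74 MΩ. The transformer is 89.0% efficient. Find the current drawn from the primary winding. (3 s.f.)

I_p ≈ 0.210 A

V_s = 240 × 1989/54 = 8840.0 V.
I_s = V_s/R = 8840.0/(1.74×10^6) = 0.0050805 A.
P_out = V_s I_s = 8840.0 × 0.0050805 = 44.911 W.
P_in = P_out/η = 44.911/0.890 = 50.462 W.
I_p = P_in/V_p = 50.462/240 = 0.210 A.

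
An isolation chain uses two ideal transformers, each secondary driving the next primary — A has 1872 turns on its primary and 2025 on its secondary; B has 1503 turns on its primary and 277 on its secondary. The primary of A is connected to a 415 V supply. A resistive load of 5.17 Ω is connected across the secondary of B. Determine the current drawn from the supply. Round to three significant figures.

I_supply ≈ 3.19 A

Secondary of A: V = 415.00 × 2025/1872 = 448.92 V.
Secondary of B: V = 448.92 × 277/1503 = 82.735 V.
I_load = 82.735/5.17 = 16.003 A, so P_out = 82.735 × 16.003 = 1324.0 W.
All ideal ⇒ P_in = P_out, so I_supply = 1324.0/415 = 3.19 A.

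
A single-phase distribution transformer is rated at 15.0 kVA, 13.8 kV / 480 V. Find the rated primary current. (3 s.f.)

I_p ≈ 1.09 A

I_p = S/V_p = 15000/13800 = 1.09 A.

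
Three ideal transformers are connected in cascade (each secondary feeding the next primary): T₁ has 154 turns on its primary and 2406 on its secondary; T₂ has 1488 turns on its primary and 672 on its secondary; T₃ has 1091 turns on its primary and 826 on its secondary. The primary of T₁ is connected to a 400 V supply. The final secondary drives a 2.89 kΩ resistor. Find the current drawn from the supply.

I_supply ≈ 3.95 A

Secondary of T₁: V = 400.00 × 2406/154 = 6249.4 V.
Secondary of T₂: V = 6249.4 × 672/1488 = 2822.3 V.
Secondary of T₃: V = 2822.3 × 826/1091 = 2136.8 V.
I_load = 2136.8/2890 = 0.73936 A, so P_out = 2136.8 × 0.73936 = 1579.8 W.
All ideal ⇒ P_in = P_out, so I_supply = 1579.8/400 = 3.95 A.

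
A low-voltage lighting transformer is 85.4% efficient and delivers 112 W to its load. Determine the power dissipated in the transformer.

P_in = P_out/η = 112/0.854 = 131.148 W.
P_loss = P_in − P_out = 131.148 − 112 = 19.1 W.

P_loss ≈ 19.1 W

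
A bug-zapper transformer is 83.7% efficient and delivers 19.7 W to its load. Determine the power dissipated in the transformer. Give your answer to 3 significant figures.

P_in = P_out/η = 19.7/0.837 = 23.5364 W.
P_loss = P_in − P_out = 23.5364 − 19.7 = 3.84 W.

P_loss ≈ 3.84 W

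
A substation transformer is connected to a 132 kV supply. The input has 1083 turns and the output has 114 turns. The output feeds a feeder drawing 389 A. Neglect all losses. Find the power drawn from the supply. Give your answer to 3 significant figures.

I_in = I_out × N_out/N_in = 389 × 114/1083 = 40.947 A.
P = V_in I_in = 132000 × 40.947 = 5.41×10^6 W.

P ≈ 5.41×10^6 W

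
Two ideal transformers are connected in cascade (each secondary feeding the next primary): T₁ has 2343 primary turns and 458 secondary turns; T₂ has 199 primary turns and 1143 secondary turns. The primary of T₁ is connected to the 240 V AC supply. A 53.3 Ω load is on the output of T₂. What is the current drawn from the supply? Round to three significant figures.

Secondary of T₁: V = 240.00 × 458/2343 = 46.914 V.
Secondary of T₂: V = 46.914 × 1143/199 = 269.46 V.
I_load = 269.46/53.3 = 5.0556 A, so P_out = 269.46 × 5.0556 = 1362.3 W.
All ideal ⇒ P_in = P_out, so I_supply = 1362.3/240 = 5.68 A.

I_supply ≈ 5.68 A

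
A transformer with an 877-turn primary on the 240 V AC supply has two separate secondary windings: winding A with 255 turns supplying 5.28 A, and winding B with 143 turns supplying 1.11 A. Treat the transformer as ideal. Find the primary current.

V_A = 240 × 255/877 = 69.783 V; V_B = 240 × 143/877 = 39.133 V.
P_out = V_A I_A + V_B I_B = 69.783×5.28 + 39.133×1.11 = 368.46 + 43.438 = 411.89 W.
Ideal ⇒ P_in = P_out, so I_p = P_out/V_p = 411.89/240 = 1.72 A.

I_p ≈ 1.72 A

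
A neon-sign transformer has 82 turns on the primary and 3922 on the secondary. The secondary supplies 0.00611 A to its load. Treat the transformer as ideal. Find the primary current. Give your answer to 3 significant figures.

For an ideal transformer I_p/I_s = N_s/N_p, so I_p = 0.00611 × 3922/82 = 0.292 A.

I_p ≈ 0.292 A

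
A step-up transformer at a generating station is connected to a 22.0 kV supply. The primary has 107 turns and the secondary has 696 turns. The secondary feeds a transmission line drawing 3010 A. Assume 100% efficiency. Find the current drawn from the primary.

I_p ≈ 19600 A

For an ideal transformer I_p N_p = I_s N_s, so I_p = 3010 × 696/107 = 19600 A.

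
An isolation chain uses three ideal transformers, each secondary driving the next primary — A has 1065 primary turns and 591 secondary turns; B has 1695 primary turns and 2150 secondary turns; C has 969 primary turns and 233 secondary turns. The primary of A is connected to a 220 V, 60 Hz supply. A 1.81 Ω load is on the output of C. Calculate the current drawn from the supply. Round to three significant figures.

I_supply ≈ 3.48 A

Secondary of A: V = 220.00 × 591/1065 = 122.08 V.
Secondary of B: V = 122.08 × 2150/1695 = 154.86 V.
Secondary of C: V = 154.86 × 233/969 = 37.236 V.
I_load = 37.236/1.81 = 20.572 A, so P_out = 37.236 × 20.572 = 766.03 W.
All ideal ⇒ P_in = P_out, so I_supply = 766.03/220 = 3.48 A.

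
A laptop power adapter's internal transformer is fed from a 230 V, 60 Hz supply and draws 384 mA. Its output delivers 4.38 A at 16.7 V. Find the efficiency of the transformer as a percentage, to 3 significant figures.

P_in = 230 × 0.384 = 88.3200 W.
P_out = 16.7 × 4.38 = 73.1460 W.
η = P_out/P_in = 73.1460/88.3200 = 0.828.

η ≈ 82.8%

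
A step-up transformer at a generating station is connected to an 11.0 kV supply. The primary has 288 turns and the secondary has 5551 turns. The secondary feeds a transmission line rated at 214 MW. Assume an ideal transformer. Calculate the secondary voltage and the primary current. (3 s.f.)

V_s ≈ 212000 V, I_p ≈ 19500 A

V_s = V_p × N_s/N_p = 11000 × 5551/288 = 212020 V.
I_s = P/V_s = 2.14×10^8/212020 = 1009.4 A.
I_p = I_s × N_s/N_p = 1009.4 × 5551/288 = 19500 A.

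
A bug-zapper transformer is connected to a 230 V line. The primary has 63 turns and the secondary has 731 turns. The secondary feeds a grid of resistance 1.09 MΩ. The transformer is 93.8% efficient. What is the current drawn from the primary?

I_p ≈ 0.0303 A

V_s = 230 × 731/63 = 2668.7 V.
I_s = V_s/R = 2668.7/(1.09×10^6) = 0.0024484 A.
P_out = V_s I_s = 2668.7 × 0.0024484 = 6.5341 W.
P_in = P_out/η = 6.5341/0.938 = 6.9659 W.
I_p = P_in/V_p = 6.9659/230 = 0.0303 A.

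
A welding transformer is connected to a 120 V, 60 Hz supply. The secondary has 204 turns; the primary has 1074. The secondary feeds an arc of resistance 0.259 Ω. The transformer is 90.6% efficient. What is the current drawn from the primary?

V_s = 120 × 204/1074 = 22.793 V.
I_s = V_s/R = 22.793/0.259 = 88.005 A.
P_out = V_s I_s = 22.793 × 88.005 = 2005.9 W.
P_in = P_out/η = 2005.9/0.906 = 2214.0 W.
I_p = P_in/V_p = 2214.0/120 = 18.5 A.

I_p ≈ 18.5 A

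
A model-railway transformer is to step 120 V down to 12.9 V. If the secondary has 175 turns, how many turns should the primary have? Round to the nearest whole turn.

N_p/N_s = V_p/V_s, so N_p = 175 × 120/12.9 = 1627.9 ≈ 1628 turns.

N_p = 1628 turns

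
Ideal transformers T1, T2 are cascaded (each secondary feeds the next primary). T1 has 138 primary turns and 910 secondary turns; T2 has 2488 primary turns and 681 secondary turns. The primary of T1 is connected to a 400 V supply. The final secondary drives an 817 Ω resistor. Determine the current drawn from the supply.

Secondary of T1: V = 400.00 × 910/138 = 2637.7 V.
Secondary of T2: V = 2637.7 × 681/2488 = 721.97 V.
I_load = 721.97/817 = 0.88368 A, so P_out = 721.97 × 0.88368 = 637.99 W.
All ideal ⇒ P_in = P_out, so I_supply = 637.99/400 = 1.59 A.

I_supply ≈ 1.59 A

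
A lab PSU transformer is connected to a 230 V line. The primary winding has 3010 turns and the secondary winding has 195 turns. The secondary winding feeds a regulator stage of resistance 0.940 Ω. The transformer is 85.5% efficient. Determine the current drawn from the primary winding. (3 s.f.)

I_p ≈ 1.20 A

V_s = 230 × 195/3010 = 14.900 V.
I_s = V_s/R = 14.900/0.940 = 15.851 A.
P_out = V_s I_s = 14.900 × 15.851 = 236.19 W.
P_in = P_out/η = 236.19/0.855 = 276.25 W.
I_p = P_in/V_p = 276.25/230 = 1.20 A.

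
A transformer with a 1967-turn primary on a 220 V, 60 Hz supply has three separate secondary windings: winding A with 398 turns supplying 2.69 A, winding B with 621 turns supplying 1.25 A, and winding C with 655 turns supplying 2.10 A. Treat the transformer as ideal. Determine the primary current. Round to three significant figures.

I_p ≈ 1.64 A

V_A = 220 × 398/1967 = 44.514 V; V_B = 220 × 621/1967 = 69.456 V; V_C = 220 × 655/1967 = 73.259 V.
P_out = V_A I_A + V_B I_B + V_C I_C = 44.514×2.69 + 69.456×1.25 + 73.259×2.10 = 119.74 + 86.820 + 153.84 = 360.41 W.
Ideal ⇒ P_in = P_out, so I_p = P_out/V_p = 360.41/220 = 1.64 A.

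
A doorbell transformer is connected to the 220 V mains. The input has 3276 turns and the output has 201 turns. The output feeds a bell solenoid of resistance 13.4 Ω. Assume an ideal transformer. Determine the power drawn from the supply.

P ≈ 13.6 W

V_out = V_in × N_out/N_in = 220 × 201/3276 = 13.498 V.
I_out = V_out/R = 13.498/13.4 = 1.0073 A.
I_in = I_out × N_out/N_in = 1.0073 × 201/3276 = 0.061805 A.
P = V_in I_in = 220 × 0.061805 = 13.6 W.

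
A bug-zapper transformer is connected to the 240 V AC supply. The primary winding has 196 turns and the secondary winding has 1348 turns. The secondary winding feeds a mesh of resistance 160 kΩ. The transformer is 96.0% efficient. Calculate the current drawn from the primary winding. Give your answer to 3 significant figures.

V_s = 240 × 1348/196 = 1650.6 V.
I_s = V_s/R = 1650.6/160000 = 0.010316 A.
P_out = V_s I_s = 1650.6 × 0.010316 = 17.028 W.
P_in = P_out/η = 17.028/0.960 = 17.738 W.
I_p = P_in/V_p = 17.738/240 = 0.0739 A.

I_p ≈ 0.0739 A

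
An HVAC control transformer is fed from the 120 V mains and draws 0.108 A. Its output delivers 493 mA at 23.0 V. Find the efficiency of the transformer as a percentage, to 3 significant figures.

P_in = 120 × 0.108 = 12.9600 W.
P_out = 23.0 × 0.493 = 11.3390 W.
η = P_out/P_in = 11.3390/12.9600 = 0.875.

η ≈ 87.5%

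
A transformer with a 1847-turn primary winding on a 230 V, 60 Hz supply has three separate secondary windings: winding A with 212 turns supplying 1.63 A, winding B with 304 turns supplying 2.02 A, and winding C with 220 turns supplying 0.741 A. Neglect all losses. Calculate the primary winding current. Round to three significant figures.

I_p ≈ 0.608 A

V_A = 230 × 212/1847 = 26.400 V; V_B = 230 × 304/1847 = 37.856 V; V_C = 230 × 220/1847 = 27.396 V.
P_out = V_A I_A + V_B I_B + V_C I_C = 26.400×1.63 + 37.856×2.02 + 27.396×0.741 = 43.031 + 76.469 + 20.300 = 139.80 W.
Ideal ⇒ P_in = P_out, so I_p = P_out/V_p = 139.80/230 = 0.608 A.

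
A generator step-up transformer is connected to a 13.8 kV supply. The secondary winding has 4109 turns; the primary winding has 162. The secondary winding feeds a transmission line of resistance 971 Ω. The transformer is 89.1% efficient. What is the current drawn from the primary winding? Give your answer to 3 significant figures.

V_s = 13800 × 4109/162 = 350030 V.
I_s = V_s/R = 350030/971 = 360.48 A.
P_out = V_s I_s = 350030 × 360.48 = 1.2618×10^8 W.
P_in = P_out/η = 1.2618×10^8/0.891 = 1.4161×10^8 W.
I_p = P_in/V_p = 1.4161×10^8/13800 = 10300 A.

I_p ≈ 10300 A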